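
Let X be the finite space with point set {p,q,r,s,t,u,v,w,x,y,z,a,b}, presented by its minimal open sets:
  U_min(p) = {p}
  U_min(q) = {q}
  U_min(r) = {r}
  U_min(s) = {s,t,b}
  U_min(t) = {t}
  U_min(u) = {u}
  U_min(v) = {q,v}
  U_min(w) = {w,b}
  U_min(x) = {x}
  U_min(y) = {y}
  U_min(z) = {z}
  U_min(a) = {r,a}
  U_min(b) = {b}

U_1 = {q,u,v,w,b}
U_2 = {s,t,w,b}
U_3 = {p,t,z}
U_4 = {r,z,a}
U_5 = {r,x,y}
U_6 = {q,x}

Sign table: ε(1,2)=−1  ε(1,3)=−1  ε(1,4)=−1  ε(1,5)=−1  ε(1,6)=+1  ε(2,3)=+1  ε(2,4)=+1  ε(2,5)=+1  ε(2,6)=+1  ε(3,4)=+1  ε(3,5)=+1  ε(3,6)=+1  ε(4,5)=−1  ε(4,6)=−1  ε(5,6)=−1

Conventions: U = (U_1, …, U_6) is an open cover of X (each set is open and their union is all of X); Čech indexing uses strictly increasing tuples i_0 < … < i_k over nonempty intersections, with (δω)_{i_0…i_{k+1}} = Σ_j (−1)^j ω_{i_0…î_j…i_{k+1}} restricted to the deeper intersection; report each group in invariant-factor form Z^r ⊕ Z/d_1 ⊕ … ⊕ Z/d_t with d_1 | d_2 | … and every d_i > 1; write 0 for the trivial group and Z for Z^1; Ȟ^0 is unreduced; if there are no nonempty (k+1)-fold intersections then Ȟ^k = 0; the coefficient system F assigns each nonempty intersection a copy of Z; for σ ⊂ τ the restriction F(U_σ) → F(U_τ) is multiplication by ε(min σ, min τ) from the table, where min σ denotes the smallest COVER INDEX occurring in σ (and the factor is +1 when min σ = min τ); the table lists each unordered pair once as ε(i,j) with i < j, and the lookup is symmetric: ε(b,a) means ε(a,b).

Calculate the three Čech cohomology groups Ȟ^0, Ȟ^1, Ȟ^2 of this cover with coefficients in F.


Ȟ^0 = 0; Ȟ^1 = Z/2; Ȟ^2 = 0

nonempty intersections:
  U12={w,b} U16={q} U23={t} U34={z} U45={r} U56={x}
C dims 6,6; δ0: rk 6, SNF 1^5·2
Ȟ^0: (6−6)−0=0 ⇒ 0
Ȟ^1: (6−0)−6=0 plus torsion [2] ⇒ Z/2
Ȟ^2: (0−0)−0=0 ⇒ 0


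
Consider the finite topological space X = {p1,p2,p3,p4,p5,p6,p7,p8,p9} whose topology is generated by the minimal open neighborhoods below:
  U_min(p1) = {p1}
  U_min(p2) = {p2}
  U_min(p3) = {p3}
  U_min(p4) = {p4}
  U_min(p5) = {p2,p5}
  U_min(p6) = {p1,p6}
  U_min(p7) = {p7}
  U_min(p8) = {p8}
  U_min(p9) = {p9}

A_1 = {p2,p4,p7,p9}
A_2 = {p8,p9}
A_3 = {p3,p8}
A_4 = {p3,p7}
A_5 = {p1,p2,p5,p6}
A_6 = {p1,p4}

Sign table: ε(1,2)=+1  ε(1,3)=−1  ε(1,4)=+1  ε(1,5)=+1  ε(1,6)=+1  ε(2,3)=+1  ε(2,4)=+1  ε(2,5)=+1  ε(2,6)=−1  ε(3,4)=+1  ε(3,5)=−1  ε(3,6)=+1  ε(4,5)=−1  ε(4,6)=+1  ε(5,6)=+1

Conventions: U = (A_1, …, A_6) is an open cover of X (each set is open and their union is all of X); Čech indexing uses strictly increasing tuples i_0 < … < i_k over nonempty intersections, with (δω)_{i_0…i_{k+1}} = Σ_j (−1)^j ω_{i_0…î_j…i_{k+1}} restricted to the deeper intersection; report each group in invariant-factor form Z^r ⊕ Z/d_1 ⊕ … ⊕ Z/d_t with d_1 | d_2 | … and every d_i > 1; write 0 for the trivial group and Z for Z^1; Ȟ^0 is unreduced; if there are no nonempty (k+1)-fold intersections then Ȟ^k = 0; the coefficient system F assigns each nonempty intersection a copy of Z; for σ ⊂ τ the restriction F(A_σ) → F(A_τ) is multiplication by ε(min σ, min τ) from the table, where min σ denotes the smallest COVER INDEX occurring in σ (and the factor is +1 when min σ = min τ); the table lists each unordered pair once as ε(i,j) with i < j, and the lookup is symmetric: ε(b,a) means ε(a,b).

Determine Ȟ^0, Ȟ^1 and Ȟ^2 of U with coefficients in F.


cover nerve:
  A12={p9} A14={p7} A15={p2} A16={p4} A23={p8} A34={p3} A56={p1}
C dims 6,7; δ0: rk 5, SNF 1^5
Ȟ^0: (6−5)−0=1 ⇒ Z
Ȟ^1: (7−0)−5=2 ⇒ Z^2
Ȟ^2: (0−0)−0=0 ⇒ 0

Ȟ^0 ≅ Z, Ȟ^1 ≅ Z^2 and Ȟ^2 ≅ 0


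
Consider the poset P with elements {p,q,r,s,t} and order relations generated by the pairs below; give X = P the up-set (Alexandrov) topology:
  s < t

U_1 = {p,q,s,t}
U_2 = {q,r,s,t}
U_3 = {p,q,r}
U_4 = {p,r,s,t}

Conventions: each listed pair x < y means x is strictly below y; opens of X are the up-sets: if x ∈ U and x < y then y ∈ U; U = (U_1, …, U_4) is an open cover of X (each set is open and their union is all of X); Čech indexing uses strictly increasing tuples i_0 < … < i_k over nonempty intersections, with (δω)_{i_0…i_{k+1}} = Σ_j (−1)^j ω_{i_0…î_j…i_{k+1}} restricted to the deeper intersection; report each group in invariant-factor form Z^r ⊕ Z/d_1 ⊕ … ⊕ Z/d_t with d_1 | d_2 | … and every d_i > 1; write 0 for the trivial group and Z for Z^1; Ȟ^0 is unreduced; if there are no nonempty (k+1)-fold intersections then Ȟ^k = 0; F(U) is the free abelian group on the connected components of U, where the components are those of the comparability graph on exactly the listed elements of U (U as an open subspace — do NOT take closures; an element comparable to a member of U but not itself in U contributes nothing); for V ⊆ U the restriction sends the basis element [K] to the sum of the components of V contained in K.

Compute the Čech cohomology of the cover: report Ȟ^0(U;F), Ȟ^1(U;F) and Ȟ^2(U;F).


nerve of the cover:
  U12={q,s,t} U13={p,q} U14={p,s,t} U23={q,r} U24={r,s,t} U34={p,r}
  U123={q} U124={s,t} U134={p} U234={r}
components per intersection:
  U1: {p} {q} {s,t}
  U2: {q} {r} {s,t}
  U3: {p} {q} {r}
  U4: {p} {r} {s,t}
  U12: {q} {s,t}
  U13: {p} {q}
  U14: {p} {s,t}
  U23: {q} {r}
  U24: {r} {s,t}
  U34: {p} {r}
  U123: {q}
  U124: {s,t}
  U134: {p}
  U234: {r}
C dims 12,12,4; δ0: rk 8, SNF 1^8; δ1: rk 4, SNF 1^4
Ȟ^0 = (12 − 8) − 0 = 4, so Ȟ^0 ≅ Z^4
Ȟ^1 = (12 − 4) − 8 = 0, so Ȟ^1 ≅ 0
Ȟ^2 = (4 − 0) − 4 = 0, so Ȟ^2 ≅ 0

Ȟ^0 = Z^4, Ȟ^1 = 0 and Ȟ^2 = 0


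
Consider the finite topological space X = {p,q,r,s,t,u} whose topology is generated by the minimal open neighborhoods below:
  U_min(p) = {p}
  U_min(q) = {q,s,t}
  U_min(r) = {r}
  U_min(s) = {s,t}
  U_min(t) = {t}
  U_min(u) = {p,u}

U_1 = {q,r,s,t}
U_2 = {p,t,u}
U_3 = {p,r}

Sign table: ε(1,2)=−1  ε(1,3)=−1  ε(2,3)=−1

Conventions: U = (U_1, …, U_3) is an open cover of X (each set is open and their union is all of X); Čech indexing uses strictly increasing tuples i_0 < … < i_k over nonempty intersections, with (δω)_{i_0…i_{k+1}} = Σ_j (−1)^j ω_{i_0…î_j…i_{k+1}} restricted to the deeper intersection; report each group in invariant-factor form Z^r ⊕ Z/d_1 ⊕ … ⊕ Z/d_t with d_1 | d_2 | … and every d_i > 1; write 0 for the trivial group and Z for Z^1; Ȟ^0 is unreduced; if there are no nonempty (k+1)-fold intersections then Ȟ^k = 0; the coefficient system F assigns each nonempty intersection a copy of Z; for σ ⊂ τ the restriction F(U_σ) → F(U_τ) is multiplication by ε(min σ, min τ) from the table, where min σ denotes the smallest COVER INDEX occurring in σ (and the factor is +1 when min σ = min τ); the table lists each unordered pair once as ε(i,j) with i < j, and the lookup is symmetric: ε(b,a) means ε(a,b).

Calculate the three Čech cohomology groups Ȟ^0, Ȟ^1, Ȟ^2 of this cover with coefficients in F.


nonempty intersections:
  U12={t} U13={r} U23={p}
C dims 3,3; δ0: rk 3, SNF 1^2·2
Ȟ^0: (3−3)−0=0 ⇒ 0
Ȟ^1: (3−0)−3=0 plus torsion [2] ⇒ Z/2
Ȟ^2: (0−0)−0=0 ⇒ 0

Ȟ^0 = 0, Ȟ^1 = Z/2 and Ȟ^2 = 0


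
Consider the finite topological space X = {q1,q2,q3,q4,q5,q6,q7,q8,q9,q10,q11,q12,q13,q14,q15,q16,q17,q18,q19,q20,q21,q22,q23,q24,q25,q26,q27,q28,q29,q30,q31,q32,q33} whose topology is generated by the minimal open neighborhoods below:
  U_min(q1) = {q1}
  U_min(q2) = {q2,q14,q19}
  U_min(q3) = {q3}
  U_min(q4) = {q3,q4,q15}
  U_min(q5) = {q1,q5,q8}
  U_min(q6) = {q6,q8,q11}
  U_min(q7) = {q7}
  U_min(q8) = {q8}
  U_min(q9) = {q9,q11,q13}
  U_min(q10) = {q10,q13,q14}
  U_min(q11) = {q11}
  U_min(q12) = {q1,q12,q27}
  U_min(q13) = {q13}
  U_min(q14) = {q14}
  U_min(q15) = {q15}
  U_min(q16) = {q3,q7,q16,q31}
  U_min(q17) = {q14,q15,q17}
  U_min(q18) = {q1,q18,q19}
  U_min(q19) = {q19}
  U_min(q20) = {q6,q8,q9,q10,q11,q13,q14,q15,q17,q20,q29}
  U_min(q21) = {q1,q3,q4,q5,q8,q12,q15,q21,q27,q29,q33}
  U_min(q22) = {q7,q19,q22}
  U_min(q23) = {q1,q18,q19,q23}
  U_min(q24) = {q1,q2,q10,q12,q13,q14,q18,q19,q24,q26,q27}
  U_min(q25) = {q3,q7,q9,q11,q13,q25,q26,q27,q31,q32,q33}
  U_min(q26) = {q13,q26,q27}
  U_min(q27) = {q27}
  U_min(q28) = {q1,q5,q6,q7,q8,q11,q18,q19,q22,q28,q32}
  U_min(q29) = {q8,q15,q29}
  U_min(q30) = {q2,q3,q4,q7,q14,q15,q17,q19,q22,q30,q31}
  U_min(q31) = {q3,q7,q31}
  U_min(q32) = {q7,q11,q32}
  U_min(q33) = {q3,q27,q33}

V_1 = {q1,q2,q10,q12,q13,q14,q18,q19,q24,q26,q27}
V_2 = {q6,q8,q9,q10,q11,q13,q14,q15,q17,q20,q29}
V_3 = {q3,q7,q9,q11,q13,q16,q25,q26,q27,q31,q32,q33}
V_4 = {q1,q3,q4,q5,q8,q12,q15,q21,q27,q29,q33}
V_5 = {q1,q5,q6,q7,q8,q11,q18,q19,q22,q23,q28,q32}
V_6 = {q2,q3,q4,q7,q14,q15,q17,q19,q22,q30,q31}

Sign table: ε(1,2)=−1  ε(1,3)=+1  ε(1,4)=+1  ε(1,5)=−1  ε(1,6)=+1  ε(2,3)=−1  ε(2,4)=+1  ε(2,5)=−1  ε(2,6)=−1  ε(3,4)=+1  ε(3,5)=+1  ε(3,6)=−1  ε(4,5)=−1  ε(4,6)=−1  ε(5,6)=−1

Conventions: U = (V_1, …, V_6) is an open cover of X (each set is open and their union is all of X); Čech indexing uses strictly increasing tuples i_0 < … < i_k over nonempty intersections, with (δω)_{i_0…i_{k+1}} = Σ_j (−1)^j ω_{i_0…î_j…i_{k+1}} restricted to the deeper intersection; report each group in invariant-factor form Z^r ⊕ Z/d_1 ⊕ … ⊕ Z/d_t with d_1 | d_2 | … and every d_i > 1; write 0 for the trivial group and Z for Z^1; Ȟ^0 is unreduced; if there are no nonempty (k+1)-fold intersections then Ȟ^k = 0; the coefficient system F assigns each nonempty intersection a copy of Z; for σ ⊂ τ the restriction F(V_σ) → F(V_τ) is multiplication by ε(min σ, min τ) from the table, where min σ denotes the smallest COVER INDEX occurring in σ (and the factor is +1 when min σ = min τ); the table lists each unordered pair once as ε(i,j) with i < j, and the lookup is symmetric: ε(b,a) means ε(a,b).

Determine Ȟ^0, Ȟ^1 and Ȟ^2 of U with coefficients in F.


nerve of the cover:
  V12={q10,q13,q14} V13={q13,q26,q27} V14={q1,q12,q27} V15={q1,q18,q19} V16={q2,q14,q19} V23={q9,q11,q13} V24={q8,q15,q29} V25={q6,q8,q11} V26={q14,q15,q17} V34={q3,q27,q33} V35={q7,q11,q32} V36={q3,q7,q31} V45={q1,q5,q8} V46={q3,q4,q15} V56={q7,q19,q22}
  V123={q13} V126={q14} V134={q27} V145={q1} V156={q19} V235={q11} V245={q8} V246={q15} V346={q3} V356={q7}
C dims 6,15,10; δ0: rk 6, SNF 1^5·2; δ1: rk 9, SNF 1^9
Ȟ^0 = (6 − 6) − 0 = 0, so Ȟ^0 ≅ 0
Ȟ^1 = (15 − 9) − 6 = 0 plus torsion [2], so Ȟ^1 ≅ Z/2
Ȟ^2 = (10 − 0) − 9 = 1, so Ȟ^2 ≅ Z

Ȟ^0 = 0,  Ȟ^1 = Z/2,  Ȟ^2 = Z


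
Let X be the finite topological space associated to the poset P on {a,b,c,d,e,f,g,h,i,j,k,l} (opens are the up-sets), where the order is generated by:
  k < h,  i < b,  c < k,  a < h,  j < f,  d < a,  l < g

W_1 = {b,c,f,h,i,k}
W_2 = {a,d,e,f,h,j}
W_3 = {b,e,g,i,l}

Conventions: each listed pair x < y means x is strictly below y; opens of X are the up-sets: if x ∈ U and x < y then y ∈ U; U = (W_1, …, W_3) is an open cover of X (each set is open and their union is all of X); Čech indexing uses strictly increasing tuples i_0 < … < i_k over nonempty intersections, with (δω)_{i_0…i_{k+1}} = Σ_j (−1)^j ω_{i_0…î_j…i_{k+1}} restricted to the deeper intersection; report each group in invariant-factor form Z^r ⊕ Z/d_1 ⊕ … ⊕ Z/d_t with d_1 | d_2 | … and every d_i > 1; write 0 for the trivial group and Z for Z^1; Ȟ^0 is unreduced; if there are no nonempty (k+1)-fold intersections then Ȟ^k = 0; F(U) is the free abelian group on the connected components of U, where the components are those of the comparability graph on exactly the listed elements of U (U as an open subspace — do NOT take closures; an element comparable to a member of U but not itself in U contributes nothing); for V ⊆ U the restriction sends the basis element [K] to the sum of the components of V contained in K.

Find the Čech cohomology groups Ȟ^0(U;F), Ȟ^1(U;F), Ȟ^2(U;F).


cover nerve:
  W12={f,h} W13={b,i} W23={e}
components per intersection:
  W1: {b,i} {c,h,k} {f}
  W2: {a,d,h} {e} {f,j}
  W3: {b,i} {e} {g,l}
  W12: {f} {h}
  W13: {b,i}
  W23: {e}
C dims 9,4; δ0: rk 4, SNF 1^4
Ȟ^0: (9−4)−0=5 ⇒ Z^5
Ȟ^1: (4−0)−4=0 ⇒ 0
Ȟ^2: (0−0)−0=0 ⇒ 0

Ȟ^0 = Z^5,  Ȟ^1 = 0,  Ȟ^2 = 0


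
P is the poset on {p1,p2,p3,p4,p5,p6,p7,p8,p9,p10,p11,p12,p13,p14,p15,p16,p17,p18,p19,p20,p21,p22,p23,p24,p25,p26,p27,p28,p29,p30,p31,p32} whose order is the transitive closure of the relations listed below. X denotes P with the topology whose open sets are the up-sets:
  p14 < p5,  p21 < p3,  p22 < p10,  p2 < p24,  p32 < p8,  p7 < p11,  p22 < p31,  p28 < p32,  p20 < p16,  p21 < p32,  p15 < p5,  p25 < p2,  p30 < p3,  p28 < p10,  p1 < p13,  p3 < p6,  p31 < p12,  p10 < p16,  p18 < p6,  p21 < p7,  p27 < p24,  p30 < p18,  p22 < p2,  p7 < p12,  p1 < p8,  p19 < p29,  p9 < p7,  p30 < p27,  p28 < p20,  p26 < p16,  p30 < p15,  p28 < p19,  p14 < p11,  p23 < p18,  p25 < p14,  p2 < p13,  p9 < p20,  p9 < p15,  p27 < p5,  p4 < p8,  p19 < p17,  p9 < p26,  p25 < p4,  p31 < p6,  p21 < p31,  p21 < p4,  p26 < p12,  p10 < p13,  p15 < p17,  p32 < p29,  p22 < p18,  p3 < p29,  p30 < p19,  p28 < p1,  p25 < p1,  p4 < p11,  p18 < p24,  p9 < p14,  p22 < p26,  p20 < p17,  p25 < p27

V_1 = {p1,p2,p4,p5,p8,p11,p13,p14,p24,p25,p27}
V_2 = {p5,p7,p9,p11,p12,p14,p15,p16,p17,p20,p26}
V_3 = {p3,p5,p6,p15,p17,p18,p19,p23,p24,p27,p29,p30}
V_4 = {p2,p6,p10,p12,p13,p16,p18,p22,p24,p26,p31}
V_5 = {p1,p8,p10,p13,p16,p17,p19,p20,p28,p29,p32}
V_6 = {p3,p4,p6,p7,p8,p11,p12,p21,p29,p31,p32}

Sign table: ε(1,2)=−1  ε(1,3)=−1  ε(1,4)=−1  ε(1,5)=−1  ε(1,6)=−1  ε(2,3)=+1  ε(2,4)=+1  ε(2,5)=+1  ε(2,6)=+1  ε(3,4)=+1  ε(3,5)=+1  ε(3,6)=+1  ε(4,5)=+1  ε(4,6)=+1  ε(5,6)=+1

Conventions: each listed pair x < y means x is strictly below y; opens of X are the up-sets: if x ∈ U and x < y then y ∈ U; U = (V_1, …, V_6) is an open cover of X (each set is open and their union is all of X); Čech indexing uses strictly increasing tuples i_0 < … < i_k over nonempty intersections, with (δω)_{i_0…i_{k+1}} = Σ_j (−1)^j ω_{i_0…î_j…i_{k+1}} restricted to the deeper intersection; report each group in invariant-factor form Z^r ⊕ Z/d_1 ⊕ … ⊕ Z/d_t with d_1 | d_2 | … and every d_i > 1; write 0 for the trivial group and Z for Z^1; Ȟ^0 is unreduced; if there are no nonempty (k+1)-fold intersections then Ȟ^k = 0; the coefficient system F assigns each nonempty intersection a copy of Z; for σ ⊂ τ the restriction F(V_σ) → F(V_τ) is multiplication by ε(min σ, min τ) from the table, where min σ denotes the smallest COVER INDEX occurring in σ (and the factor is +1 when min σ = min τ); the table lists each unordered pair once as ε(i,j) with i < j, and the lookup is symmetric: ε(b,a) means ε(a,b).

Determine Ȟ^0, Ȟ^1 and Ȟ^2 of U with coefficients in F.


Ȟ^0 = Z,  Ȟ^1 = 0,  Ȟ^2 = Z/2

cover nerve:
  V12={p5,p11,p14} V13={p5,p24,p27} V14={p2,p13,p24} V15={p1,p8,p13} V16={p4,p8,p11} V23={p5,p15,p17} V24={p12,p16,p26} V25={p16,p17,p20} V26={p7,p11,p12} V34={p6,p18,p24} V35={p17,p19,p29} V36={p3,p6,p29} V45={p10,p13,p16} V46={p6,p12,p31} V56={p8,p29,p32}
  V123={p5} V126={p11} V134={p24} V145={p13} V156={p8} V235={p17} V245={p16} V246={p12} V346={p6} V356={p29}
C dims 6,15,10; δ0: rk 5, SNF 1^5; δ1: rk 10, SNF 1^9·2
Ȟ^0: (6−5)−0=1 ⇒ Z
Ȟ^1: (15−10)−5=0 ⇒ 0
Ȟ^2: (10−0)−10=0 plus torsion [2] ⇒ Z/2


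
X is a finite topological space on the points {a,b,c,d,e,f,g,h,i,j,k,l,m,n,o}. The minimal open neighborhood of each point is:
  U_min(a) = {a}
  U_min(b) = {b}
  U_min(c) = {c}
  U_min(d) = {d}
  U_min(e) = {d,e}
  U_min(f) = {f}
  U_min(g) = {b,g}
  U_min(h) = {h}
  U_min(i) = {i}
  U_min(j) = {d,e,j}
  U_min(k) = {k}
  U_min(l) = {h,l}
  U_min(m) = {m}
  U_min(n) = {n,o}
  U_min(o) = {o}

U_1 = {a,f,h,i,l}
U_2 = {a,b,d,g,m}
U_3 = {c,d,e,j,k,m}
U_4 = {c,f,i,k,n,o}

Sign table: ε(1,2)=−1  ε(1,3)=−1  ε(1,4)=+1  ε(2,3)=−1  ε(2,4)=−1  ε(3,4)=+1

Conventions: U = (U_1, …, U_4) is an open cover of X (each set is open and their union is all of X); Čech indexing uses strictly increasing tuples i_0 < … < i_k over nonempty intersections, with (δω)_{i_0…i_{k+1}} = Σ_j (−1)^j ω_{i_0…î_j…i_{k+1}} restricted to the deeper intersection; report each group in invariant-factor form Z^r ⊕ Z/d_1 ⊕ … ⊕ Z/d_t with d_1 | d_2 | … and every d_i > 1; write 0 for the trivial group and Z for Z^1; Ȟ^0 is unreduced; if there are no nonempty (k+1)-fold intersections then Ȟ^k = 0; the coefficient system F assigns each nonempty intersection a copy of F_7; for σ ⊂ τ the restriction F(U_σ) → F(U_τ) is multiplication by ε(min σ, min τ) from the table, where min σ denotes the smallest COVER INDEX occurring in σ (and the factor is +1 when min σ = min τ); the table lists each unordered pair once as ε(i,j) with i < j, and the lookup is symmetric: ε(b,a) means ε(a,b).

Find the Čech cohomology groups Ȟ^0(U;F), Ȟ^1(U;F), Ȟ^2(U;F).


nerve of the cover:
  U12={a} U14={f,i} U23={d,m} U34={c,k}
C dims 4,4; δ0: rk_F7 3
Ȟ^0 = (4 − 3) − 0 = 1, so Ȟ^0 ≅ Z/7
Ȟ^1 = (4 − 0) − 3 = 1, so Ȟ^1 ≅ Z/7
Ȟ^2 = (0 − 0) − 0 = 0, so Ȟ^2 ≅ 0

Ȟ^0 ≅ Z/7, Ȟ^1 ≅ Z/7 and Ȟ^2 ≅ 0


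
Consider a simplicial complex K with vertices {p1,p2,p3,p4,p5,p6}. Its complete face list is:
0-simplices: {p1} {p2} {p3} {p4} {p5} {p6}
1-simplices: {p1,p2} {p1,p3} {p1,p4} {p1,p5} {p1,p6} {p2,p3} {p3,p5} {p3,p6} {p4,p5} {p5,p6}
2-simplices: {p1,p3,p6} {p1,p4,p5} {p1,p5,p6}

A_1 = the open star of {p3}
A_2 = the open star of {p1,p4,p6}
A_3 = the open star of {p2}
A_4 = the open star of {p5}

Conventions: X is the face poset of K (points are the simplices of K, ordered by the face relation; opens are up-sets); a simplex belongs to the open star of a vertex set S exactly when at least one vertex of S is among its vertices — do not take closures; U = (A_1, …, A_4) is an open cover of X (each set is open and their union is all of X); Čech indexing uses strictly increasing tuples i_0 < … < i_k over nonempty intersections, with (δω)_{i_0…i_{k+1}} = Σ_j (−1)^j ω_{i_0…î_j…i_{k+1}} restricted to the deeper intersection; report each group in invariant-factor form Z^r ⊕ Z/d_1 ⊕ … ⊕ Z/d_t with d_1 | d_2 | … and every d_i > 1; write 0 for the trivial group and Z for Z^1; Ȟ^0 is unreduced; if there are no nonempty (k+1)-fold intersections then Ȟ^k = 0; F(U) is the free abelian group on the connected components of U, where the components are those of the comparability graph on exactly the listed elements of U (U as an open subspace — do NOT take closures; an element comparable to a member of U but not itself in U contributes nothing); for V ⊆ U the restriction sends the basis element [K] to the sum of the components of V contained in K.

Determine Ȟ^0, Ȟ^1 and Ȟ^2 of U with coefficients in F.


Ȟ^0 ≅ Z, Ȟ^1 ≅ Z^2, Ȟ^2 ≅ 0

cover nerve:
  A1={{p3},{p1,p3},{p2,p3},{p3,p5},{p3,p6},{p1,p3,p6}} A2={{p1},{p4},{p6},{p1,p2},{p1,p3},{p1,p4},{p1,p5},{p1,p6},{p3,p6},{p4,p5},{p5,p6},{p1,p3,p6},{p1,p4,p5},{p1,p5,p6}} A3={{p2},{p1,p2},{p2,p3}} A4={{p5},{p1,p5},{p3,p5},{p4,p5},{p5,p6},{p1,p4,p5},{p1,p5,p6}}
  A12={{p1,p3},{p3,p6},{p1,p3,p6}} A13={{p2,p3}} A14={{p3,p5}} A23={{p1,p2}} A24={{p1,p5},{p4,p5},{p5,p6},{p1,p4,p5},{p1,p5,p6}}
components per intersection:
  A1: {{p3},{p1,p3},{p2,p3},{p3,p5},{p3,p6},{p1,p3,p6}}
  A2: {{p1},{p4},{p6},{p1,p2},{p1,p3},{p1,p4},{p1,p5},{p1,p6},{p3,p6},{p4,p5},{p5,p6},{p1,p3,p6},{p1,p4,p5},{p1,p5,p6}}
  A3: {{p2},{p1,p2},{p2,p3}}
  A4: {{p5},{p1,p5},{p3,p5},{p4,p5},{p5,p6},{p1,p4,p5},{p1,p5,p6}}
  A12: {{p1,p3},{p3,p6},{p1,p3,p6}}
  A13: {{p2,p3}}
  A14: {{p3,p5}}
  A23: {{p1,p2}}
  A24: {{p1,p5},{p4,p5},{p5,p6},{p1,p4,p5},{p1,p5,p6}}
C dims 4,5; δ0: rk 3, SNF 1^3
Ȟ^0: (4−3)−0=1 ⇒ Z
Ȟ^1: (5−0)−3=2 ⇒ Z^2
Ȟ^2: (0−0)−0=0 ⇒ 0


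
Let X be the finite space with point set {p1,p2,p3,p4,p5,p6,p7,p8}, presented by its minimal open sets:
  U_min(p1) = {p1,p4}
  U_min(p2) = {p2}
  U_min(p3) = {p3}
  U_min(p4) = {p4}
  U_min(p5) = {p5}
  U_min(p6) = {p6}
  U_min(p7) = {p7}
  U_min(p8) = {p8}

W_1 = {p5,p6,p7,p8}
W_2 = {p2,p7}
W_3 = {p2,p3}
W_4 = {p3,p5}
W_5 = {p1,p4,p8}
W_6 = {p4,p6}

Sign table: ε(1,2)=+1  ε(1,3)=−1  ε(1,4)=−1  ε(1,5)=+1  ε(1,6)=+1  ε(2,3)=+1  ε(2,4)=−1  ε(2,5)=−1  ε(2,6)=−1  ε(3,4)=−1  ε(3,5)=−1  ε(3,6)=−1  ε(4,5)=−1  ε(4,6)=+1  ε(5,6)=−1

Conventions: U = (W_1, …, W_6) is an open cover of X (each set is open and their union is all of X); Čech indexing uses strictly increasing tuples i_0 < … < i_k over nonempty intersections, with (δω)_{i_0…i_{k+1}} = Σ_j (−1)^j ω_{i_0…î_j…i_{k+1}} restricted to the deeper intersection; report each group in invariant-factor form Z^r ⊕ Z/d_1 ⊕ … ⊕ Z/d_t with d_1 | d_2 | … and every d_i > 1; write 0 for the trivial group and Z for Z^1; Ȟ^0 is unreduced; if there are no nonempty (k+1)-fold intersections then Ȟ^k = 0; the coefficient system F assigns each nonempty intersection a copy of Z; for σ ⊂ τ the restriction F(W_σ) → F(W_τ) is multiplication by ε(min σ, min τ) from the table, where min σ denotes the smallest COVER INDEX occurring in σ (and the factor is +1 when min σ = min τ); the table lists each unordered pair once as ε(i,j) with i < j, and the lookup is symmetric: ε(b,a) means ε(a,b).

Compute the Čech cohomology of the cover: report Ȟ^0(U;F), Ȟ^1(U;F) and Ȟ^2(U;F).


Ȟ^0(U;F) ≅ 0, Ȟ^1(U;F) ≅ Z ⊕ Z/2, Ȟ^2(U;F) ≅ 0

cover nerve:
  W12={p7} W14={p5} W15={p8} W16={p6} W23={p2} W34={p3} W56={p4}
C dims 6,7; δ0: rk 6, SNF 1^5·2
Ȟ^0: (6−6)−0=0 ⇒ 0
Ȟ^1: (7−0)−6=1 plus torsion [2] ⇒ Z ⊕ Z/2
Ȟ^2: (0−0)−0=0 ⇒ 0


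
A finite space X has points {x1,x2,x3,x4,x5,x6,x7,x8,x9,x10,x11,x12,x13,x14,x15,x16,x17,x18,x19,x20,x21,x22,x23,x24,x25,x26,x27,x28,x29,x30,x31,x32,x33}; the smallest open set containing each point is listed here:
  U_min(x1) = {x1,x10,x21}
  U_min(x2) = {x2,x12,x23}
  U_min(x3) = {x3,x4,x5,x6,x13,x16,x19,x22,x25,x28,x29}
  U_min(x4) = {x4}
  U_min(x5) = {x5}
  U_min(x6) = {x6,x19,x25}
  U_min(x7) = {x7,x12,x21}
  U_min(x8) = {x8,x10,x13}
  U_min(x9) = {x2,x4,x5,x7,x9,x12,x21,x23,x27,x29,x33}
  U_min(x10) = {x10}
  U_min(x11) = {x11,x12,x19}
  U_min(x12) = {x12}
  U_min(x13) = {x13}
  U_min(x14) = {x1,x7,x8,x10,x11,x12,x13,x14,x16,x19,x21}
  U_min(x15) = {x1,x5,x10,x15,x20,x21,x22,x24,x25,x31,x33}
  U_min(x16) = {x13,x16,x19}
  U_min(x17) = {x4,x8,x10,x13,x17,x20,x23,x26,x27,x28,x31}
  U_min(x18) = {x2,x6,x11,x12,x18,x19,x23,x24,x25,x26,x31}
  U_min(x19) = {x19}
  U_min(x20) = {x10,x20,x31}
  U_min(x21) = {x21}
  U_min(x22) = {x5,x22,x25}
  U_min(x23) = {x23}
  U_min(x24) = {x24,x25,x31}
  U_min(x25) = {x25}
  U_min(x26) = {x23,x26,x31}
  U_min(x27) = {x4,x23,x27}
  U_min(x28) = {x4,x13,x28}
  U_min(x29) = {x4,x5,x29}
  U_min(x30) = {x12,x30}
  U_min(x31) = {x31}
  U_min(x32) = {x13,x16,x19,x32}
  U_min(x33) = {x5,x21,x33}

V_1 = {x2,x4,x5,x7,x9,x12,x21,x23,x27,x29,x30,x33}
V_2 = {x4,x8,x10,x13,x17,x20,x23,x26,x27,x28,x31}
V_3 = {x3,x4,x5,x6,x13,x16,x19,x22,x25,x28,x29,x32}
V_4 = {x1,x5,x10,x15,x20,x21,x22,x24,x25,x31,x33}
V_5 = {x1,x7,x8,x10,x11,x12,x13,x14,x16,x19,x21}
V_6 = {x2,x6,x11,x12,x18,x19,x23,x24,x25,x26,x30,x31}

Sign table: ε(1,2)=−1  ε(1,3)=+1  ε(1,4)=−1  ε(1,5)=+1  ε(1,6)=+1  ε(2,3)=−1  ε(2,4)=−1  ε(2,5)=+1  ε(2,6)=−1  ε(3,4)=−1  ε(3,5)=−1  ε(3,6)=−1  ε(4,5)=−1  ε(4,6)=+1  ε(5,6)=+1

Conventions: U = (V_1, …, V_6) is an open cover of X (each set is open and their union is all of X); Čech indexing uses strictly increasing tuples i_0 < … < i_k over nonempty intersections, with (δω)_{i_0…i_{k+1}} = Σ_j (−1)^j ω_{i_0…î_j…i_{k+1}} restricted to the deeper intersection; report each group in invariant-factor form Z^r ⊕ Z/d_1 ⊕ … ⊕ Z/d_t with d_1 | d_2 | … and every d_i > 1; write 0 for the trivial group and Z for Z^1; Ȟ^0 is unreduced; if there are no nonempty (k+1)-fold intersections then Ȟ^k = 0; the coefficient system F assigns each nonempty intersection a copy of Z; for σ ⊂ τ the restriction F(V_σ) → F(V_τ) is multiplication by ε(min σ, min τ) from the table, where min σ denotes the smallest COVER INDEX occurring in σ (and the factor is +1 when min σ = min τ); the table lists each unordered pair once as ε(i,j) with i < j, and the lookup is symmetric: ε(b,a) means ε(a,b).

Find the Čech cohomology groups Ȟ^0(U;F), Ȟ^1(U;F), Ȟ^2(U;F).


nerve simplices:
  V12={x4,x23,x27} V13={x4,x5,x29} V14={x5,x21,x33} V15={x7,x12,x21} V16={x2,x12,x23,x30} V23={x4,x13,x28} V24={x10,x20,x31} V25={x8,x10,x13} V26={x23,x26,x31} V34={x5,x22,x25} V35={x13,x16,x19} V36={x6,x19,x25} V45={x1,x10,x21} V46={x24,x25,x31} V56={x11,x12,x19}
  V123={x4} V126={x23} V134={x5} V145={x21} V156={x12} V235={x13} V245={x10} V246={x31} V346={x25} V356={x19}
C dims 6,15,10; δ0: rk 6, SNF 1^5·2; δ1: rk 9, SNF 1^9
degree 0: 6−6−0 = 0 → Ȟ^0 ≅ 0
degree 1: 15−9−6 = 0 plus torsion [2] → Ȟ^1 ≅ Z/2
degree 2: 10−0−9 = 1 → Ȟ^2 ≅ Z

Ȟ^0 = 0,  Ȟ^1 = Z/2,  Ȟ^2 = Z


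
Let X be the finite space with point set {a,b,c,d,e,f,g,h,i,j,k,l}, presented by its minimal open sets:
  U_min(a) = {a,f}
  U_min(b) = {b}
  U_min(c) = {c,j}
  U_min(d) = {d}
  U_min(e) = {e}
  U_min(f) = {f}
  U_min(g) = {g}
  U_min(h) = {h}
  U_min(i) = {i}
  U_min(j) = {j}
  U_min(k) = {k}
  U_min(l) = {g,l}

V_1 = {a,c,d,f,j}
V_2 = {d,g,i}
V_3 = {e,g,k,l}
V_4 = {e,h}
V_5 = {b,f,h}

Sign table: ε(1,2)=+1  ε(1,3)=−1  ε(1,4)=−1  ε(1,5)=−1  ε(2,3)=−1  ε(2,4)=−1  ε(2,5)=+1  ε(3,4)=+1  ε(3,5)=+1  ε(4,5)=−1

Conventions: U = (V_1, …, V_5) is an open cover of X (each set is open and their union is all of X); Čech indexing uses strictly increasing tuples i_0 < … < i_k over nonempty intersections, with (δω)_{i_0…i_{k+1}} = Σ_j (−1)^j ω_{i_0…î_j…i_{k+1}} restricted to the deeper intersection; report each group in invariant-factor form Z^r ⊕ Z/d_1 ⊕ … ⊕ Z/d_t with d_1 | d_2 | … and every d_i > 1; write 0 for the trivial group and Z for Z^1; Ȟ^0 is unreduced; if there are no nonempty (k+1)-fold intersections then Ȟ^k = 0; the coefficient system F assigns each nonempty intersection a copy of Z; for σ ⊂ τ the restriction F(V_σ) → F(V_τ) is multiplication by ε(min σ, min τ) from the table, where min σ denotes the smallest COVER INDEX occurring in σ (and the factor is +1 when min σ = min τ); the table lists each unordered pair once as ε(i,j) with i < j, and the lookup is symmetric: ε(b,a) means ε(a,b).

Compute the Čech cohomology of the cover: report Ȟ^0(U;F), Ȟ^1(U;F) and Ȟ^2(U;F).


nerve simplices:
  V12={d} V15={f} V23={g} V34={e} V45={h}
C dims 5,5; δ0: rk 5, SNF 1^4·2
degree 0: 5−5−0 = 0 → Ȟ^0 ≅ 0
degree 1: 5−0−5 = 0 plus torsion [2] → Ȟ^1 ≅ Z/2
degree 2: 0−0−0 = 0 → Ȟ^2 ≅ 0

Ȟ^0(U;F) ≅ 0; Ȟ^1(U;F) ≅ Z/2; Ȟ^2(U;F) ≅ 0


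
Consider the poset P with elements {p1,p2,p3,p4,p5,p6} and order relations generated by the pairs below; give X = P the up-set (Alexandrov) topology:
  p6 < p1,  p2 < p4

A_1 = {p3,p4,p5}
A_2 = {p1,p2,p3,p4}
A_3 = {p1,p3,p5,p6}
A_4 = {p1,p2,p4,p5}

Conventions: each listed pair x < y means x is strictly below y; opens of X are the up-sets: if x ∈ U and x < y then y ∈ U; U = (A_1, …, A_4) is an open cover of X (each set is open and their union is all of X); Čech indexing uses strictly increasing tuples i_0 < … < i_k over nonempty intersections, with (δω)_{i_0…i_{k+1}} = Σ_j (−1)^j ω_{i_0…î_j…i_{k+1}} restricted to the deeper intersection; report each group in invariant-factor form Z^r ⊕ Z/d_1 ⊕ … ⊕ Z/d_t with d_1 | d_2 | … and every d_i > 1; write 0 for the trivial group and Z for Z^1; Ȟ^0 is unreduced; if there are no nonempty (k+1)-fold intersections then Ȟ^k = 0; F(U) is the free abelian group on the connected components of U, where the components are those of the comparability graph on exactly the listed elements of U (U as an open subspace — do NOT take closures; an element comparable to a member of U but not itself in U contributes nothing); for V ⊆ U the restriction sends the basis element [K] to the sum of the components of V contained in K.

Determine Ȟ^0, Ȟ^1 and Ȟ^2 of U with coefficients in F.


Ȟ^0 = Z^4, Ȟ^1 = 0, Ȟ^2 = 0

nerve simplices:
  A12={p3,p4} A13={p3,p5} A14={p4,p5} A23={p1,p3} A24={p1,p2,p4} A34={p1,p5}
  A123={p3} A124={p4} A134={p5} A234={p1}
components per intersection:
  A1: {p3} {p4} {p5}
  A2: {p1} {p2,p4} {p3}
  A3: {p1,p6} {p3} {p5}
  A4: {p1} {p2,p4} {p5}
  A12: {p3} {p4}
  A13: {p3} {p5}
  A14: {p4} {p5}
  A23: {p1} {p3}
  A24: {p1} {p2,p4}
  A34: {p1} {p5}
  A123: {p3}
  A124: {p4}
  A134: {p5}
  A234: {p1}
C dims 12,12,4; δ0: rk 8, SNF 1^8; δ1: rk 4, SNF 1^4
degree 0: 12−8−0 = 4 → Ȟ^0 ≅ Z^4
degree 1: 12−4−8 = 0 → Ȟ^1 ≅ 0
degree 2: 4−0−4 = 0 → Ȟ^2 ≅ 0


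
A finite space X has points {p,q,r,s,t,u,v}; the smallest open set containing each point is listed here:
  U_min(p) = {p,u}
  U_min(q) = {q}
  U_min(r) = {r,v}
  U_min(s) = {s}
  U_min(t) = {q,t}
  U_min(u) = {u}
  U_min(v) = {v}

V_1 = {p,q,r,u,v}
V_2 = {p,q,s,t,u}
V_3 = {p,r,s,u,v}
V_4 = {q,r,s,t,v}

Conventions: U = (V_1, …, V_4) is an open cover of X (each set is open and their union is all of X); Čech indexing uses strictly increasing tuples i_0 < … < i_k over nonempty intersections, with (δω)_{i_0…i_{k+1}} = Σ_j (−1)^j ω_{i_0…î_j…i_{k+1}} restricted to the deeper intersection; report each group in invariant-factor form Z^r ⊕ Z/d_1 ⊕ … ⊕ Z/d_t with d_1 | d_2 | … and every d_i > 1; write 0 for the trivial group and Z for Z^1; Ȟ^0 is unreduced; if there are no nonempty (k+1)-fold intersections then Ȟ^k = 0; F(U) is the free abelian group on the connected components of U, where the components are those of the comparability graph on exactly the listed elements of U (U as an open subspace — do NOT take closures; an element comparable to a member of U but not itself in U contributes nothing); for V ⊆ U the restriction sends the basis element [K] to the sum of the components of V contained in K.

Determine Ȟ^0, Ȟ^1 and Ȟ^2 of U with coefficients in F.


Ȟ^0(U;F) ≅ Z^4; Ȟ^1(U;F) ≅ 0; Ȟ^2(U;F) ≅ 0

cover nerve:
  V12={p,q,u} V13={p,r,u,v} V14={q,r,v} V23={p,s,u} V24={q,s,t} V34={r,s,v}
  V123={p,u} V124={q} V134={r,v} V234={s}
components per intersection:
  V1: {p,u} {q} {r,v}
  V2: {p,u} {q,t} {s}
  V3: {p,u} {r,v} {s}
  V4: {q,t} {r,v} {s}
  V12: {p,u} {q}
  V13: {p,u} {r,v}
  V14: {q} {r,v}
  V23: {p,u} {s}
  V24: {q,t} {s}
  V34: {r,v} {s}
  V123: {p,u}
  V124: {q}
  V134: {r,v}
  V234: {s}
C dims 12,12,4; δ0: rk 8, SNF 1^8; δ1: rk 4, SNF 1^4
Ȟ^0: (12−8)−0=4 ⇒ Z^4
Ȟ^1: (12−4)−8=0 ⇒ 0
Ȟ^2: (4−0)−4=0 ⇒ 0


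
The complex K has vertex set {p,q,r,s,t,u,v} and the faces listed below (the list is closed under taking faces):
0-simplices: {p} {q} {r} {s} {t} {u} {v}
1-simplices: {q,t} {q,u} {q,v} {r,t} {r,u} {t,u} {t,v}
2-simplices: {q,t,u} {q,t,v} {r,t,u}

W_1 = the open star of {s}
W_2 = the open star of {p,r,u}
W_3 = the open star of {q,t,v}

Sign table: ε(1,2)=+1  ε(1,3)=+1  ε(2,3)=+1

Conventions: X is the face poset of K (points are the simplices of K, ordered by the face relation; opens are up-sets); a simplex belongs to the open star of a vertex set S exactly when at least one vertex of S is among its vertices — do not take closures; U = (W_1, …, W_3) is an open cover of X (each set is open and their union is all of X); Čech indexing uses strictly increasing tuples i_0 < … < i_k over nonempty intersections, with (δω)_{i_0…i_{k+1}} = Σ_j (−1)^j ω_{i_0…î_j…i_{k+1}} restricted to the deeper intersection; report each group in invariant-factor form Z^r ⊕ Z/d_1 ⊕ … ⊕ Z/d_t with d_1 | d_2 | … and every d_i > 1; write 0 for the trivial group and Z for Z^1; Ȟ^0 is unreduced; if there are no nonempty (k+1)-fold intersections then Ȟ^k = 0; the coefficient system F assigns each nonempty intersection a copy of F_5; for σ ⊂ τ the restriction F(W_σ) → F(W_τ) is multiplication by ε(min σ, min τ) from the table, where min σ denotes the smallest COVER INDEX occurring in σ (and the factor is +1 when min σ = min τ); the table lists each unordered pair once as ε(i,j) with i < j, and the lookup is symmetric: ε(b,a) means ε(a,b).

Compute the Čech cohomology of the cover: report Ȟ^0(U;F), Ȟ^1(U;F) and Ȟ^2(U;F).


nonempty overlaps:
  W1={{s}} W2={{p},{r},{u},{q,u},{r,t},{r,u},{t,u},{q,t,u},{r,t,u}} W3={{q},{t},{v},{q,t},{q,u},{q,v},{r,t},{t,u},{t,v},{q,t,u},{q,t,v},{r,t,u}}
  W23={{q,u},{r,t},{t,u},{q,t,u},{r,t,u}}
C dims 3,1; δ0: rk_F5 1
degree 0: 3−1−0 = 2 → Ȟ^0 ≅ Z/5 ⊕ Z/5
degree 1: 1−0−1 = 0 → Ȟ^1 ≅ 0
degree 2: 0−0−0 = 0 → Ȟ^2 ≅ 0

Ȟ^0 ≅ Z/5 ⊕ Z/5, Ȟ^1 ≅ 0 and Ȟ^2 ≅ 0


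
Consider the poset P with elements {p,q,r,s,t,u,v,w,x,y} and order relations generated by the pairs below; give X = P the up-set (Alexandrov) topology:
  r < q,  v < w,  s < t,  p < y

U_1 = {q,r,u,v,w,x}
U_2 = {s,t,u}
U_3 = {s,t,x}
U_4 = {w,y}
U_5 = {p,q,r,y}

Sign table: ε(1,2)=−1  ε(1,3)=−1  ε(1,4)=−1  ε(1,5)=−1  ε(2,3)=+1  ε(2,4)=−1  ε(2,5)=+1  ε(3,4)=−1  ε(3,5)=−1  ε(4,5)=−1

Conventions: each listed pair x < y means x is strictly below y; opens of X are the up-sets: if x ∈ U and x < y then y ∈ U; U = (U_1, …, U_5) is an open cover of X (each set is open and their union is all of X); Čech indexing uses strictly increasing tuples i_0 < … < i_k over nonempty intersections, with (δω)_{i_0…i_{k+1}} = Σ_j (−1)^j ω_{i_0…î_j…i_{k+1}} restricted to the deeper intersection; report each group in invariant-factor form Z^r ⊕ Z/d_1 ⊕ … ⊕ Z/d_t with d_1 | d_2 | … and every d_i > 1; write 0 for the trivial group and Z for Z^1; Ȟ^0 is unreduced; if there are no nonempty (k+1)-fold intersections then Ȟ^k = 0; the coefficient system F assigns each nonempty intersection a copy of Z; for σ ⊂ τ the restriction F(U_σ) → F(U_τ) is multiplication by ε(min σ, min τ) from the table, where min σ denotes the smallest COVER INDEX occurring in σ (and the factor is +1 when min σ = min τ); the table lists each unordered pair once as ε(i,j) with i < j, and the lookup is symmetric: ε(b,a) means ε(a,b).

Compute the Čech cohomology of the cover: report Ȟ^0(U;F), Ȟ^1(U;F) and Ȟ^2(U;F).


intersection data:
  U12={u} U13={x} U14={w} U15={q,r} U23={s,t} U45={y}
C dims 5,6; δ0: rk 5, SNF 1^4·2
Ȟ^0 = (5 − 5) − 0 = 0, so Ȟ^0 ≅ 0
Ȟ^1 = (6 − 0) − 5 = 1 plus torsion [2], so Ȟ^1 ≅ Z ⊕ Z/2
Ȟ^2 = (0 − 0) − 0 = 0, so Ȟ^2 ≅ 0

Ȟ^0 = 0, Ȟ^1 = Z ⊕ Z/2, Ȟ^2 = 0


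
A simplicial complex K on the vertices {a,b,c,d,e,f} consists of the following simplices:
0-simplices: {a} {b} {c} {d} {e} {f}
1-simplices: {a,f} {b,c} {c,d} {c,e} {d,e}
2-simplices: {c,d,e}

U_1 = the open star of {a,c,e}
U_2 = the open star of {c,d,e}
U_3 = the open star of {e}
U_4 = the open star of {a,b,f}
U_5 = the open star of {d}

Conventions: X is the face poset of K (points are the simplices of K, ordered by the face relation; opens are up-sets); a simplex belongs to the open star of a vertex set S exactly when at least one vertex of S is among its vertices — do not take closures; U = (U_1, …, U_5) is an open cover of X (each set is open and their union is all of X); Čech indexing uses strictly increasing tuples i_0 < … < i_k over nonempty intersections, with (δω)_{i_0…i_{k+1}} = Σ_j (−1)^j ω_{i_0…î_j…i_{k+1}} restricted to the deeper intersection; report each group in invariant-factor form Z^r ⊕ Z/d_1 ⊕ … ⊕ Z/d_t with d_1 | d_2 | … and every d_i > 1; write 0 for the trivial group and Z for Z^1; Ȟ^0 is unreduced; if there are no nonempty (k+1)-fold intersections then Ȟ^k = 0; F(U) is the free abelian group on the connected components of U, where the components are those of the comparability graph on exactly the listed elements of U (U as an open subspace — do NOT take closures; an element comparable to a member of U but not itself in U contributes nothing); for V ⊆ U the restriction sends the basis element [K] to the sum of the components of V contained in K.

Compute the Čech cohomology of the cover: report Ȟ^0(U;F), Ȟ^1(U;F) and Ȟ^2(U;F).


nonempty intersections:
  U1={{a},{c},{e},{a,f},{b,c},{c,d},{c,e},{d,e},{c,d,e}} U2={{c},{d},{e},{b,c},{c,d},{c,e},{d,e},{c,d,e}} U3={{e},{c,e},{d,e},{c,d,e}} U4={{a},{b},{f},{a,f},{b,c}} U5={{d},{c,d},{d,e},{c,d,e}}
  U12={{c},{e},{b,c},{c,d},{c,e},{d,e},{c,d,e}} U13={{e},{c,e},{d,e},{c,d,e}} U14={{a},{a,f},{b,c}} U15={{c,d},{d,e},{c,d,e}} U23={{e},{c,e},{d,e},{c,d,e}} U24={{b,c}} U25={{d},{c,d},{d,e},{c,d,e}} U35={{d,e},{c,d,e}}
  U123={{e},{c,e},{d,e},{c,d,e}} U124={{b,c}} U125={{c,d},{d,e},{c,d,e}} U135={{d,e},{c,d,e}} U235={{d,e},{c,d,e}}
  U1235={{d,e},{c,d,e}}
components per intersection:
  U1: {{a},{a,f}} {{c},{e},{b,c},{c,d},{c,e},{d,e},{c,d,e}}
  U2: {{c},{d},{e},{b,c},{c,d},{c,e},{d,e},{c,d,e}}
  U3: {{e},{c,e},{d,e},{c,d,e}}
  U4: {{a},{f},{a,f}} {{b},{b,c}}
  U5: {{d},{c,d},{d,e},{c,d,e}}
  U12: {{c},{e},{b,c},{c,d},{c,e},{d,e},{c,d,e}}
  U13: {{e},{c,e},{d,e},{c,d,e}}
  U14: {{a},{a,f}} {{b,c}}
  U15: {{c,d},{d,e},{c,d,e}}
  U23: {{e},{c,e},{d,e},{c,d,e}}
  U24: {{b,c}}
  U25: {{d},{c,d},{d,e},{c,d,e}}
  U35: {{d,e},{c,d,e}}
  U123: {{e},{c,e},{d,e},{c,d,e}}
  U124: {{b,c}}
  U125: {{c,d},{d,e},{c,d,e}}
  U135: {{d,e},{c,d,e}}
  U235: {{d,e},{c,d,e}}
  U1235: {{d,e},{c,d,e}}
C dims 7,9,5,1; δ0: rk 5, SNF 1^5; δ1: rk 4, SNF 1^4; δ2: rk 1, SNF 1^1
Ȟ^0: (7−5)−0=2 ⇒ Z^2
Ȟ^1: (9−4)−5=0 ⇒ 0
Ȟ^2: (5−1)−4=0 ⇒ 0

Ȟ^0 ≅ Z^2, Ȟ^1 ≅ 0, Ȟ^2 ≅ 0


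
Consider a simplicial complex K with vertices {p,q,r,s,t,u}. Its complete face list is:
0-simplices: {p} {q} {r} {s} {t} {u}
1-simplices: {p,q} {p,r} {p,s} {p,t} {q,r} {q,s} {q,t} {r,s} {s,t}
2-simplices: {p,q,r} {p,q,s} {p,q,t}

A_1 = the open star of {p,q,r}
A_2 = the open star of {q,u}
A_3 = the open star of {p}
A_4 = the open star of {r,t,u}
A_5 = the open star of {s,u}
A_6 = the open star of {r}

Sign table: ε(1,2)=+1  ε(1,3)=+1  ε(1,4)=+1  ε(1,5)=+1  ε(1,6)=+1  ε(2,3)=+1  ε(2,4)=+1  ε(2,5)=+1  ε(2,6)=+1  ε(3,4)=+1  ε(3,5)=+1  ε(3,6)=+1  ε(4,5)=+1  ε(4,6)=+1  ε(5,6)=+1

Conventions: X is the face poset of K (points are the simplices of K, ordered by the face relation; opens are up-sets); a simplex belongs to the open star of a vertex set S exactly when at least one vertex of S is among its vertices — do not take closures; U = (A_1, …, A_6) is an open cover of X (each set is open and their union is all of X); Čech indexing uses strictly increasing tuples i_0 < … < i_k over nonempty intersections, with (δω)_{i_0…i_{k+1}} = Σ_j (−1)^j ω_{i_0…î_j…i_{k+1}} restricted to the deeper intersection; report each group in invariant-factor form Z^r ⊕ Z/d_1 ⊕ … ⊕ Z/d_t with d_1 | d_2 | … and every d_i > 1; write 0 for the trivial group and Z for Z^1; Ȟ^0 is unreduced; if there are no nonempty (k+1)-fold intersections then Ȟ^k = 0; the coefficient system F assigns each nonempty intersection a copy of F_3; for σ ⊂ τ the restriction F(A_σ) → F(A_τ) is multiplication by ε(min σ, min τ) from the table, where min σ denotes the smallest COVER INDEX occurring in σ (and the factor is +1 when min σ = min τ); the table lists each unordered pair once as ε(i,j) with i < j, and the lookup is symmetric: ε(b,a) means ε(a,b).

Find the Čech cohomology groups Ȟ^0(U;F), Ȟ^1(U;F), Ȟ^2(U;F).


nerve of the cover:
  A1={{p},{q},{r},{p,q},{p,r},{p,s},{p,t},{q,r},{q,s},{q,t},{r,s},{p,q,r},{p,q,s},{p,q,t}} A2={{q},{u},{p,q},{q,r},{q,s},{q,t},{p,q,r},{p,q,s},{p,q,t}} A3={{p},{p,q},{p,r},{p,s},{p,t},{p,q,r},{p,q,s},{p,q,t}} A4={{r},{t},{u},{p,r},{p,t},{q,r},{q,t},{r,s},{s,t},{p,q,r},{p,q,t}} A5={{s},{u},{p,s},{q,s},{r,s},{s,t},{p,q,s}} A6={{r},{p,r},{q,r},{r,s},{p,q,r}}
  A12={{q},{p,q},{q,r},{q,s},{q,t},{p,q,r},{p,q,s},{p,q,t}} A13={{p},{p,q},{p,r},{p,s},{p,t},{p,q,r},{p,q,s},{p,q,t}} A14={{r},{p,r},{p,t},{q,r},{q,t},{r,s},{p,q,r},{p,q,t}} A15={{p,s},{q,s},{r,s},{p,q,s}} A16={{r},{p,r},{q,r},{r,s},{p,q,r}} A23={{p,q},{p,q,r},{p,q,s},{p,q,t}} A24={{u},{q,r},{q,t},{p,q,r},{p,q,t}} A25={{u},{q,s},{p,q,s}} A26={{q,r},{p,q,r}} A34={{p,r},{p,t},{p,q,r},{p,q,t}} A35={{p,s},{p,q,s}} A36={{p,r},{p,q,r}} A45={{u},{r,s},{s,t}} A46={{r},{p,r},{q,r},{r,s},{p,q,r}} A56={{r,s}}
  A123={{p,q},{p,q,r},{p,q,s},{p,q,t}} A124={{q,r},{q,t},{p,q,r},{p,q,t}} A125={{q,s},{p,q,s}} A126={{q,r},{p,q,r}} A134={{p,r},{p,t},{p,q,r},{p,q,t}} A135={{p,s},{p,q,s}} A136={{p,r},{p,q,r}} A145={{r,s}} A146={{r},{p,r},{q,r},{r,s},{p,q,r}} A156={{r,s}} A234={{p,q,r},{p,q,t}} A235={{p,q,s}} A236={{p,q,r}} A245={{u}} A246={{q,r},{p,q,r}} A346={{p,r},{p,q,r}} A456={{r,s}}
  A1234={{p,q,r},{p,q,t}} A1235={{p,q,s}} A1236={{p,q,r}} A1246={{q,r},{p,q,r}} A1346={{p,r},{p,q,r}} A1456={{r,s}} A2346={{p,q,r}}
  A12346={{p,q,r}}
C dims 6,15,17,7; δ0: rk_F3 5; δ1: rk_F3 10; δ2: rk_F3 6
Ȟ^0 = (6 − 5) − 0 = 1, so Ȟ^0 ≅ Z/3
Ȟ^1 = (15 − 10) − 5 = 0, so Ȟ^1 ≅ 0
Ȟ^2 = (17 − 6) − 10 = 1, so Ȟ^2 ≅ Z/3

Ȟ^0 = Z/3, Ȟ^1 = 0, Ȟ^2 = Z/3
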